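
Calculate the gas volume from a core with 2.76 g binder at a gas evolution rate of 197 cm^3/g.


Formula: V_gas = W_binder * gas_evolution_rate
V = 2.76 g * 197 cm^3/g = 543.7200 cm^3

543.7200 cm^3


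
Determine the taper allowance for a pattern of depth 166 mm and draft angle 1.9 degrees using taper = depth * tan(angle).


Formula: taper = depth * tan(draft_angle)
tan(1.9 deg) = 0.0331734
taper = 166 mm * 0.0331734 = 5.5068 mm


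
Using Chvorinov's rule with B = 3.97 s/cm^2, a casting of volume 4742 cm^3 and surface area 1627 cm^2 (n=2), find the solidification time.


Formula: t_s = B * (V/A)^n  (Chvorinov's rule, n=2)
Modulus M = V/A = 4742/1627 = 2.914567 cm
M^2 = 2.914567^2 = 8.494701 cm^2
t_s = 3.97 * 8.494701 = 33.7240 s

Answer: 33.7240 s


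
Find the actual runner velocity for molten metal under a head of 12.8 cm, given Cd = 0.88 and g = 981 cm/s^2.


Formula: v = Cd * sqrt(2 * g * h)  (Torricelli with discharge coefficient)
2*g*h = 2 * 981 * 12.8 = 25113.6 cm^2/s^2
sqrt(25113.6) = 158.47271 cm/s
v = 0.88 * 158.47271 = 139.4560 cm/s

Final answer: 139.4560 cm/s


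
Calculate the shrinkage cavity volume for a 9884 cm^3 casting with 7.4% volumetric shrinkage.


Formula: V_shrink = V_casting * shrinkage_pct / 100
V_shrink = 9884 cm^3 * 7.4 / 100 = 731.4160 cm^3

731.4160 cm^3


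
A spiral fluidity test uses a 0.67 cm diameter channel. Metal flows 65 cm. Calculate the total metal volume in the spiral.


Formula: V = pi * (d/2)^2 * L  (cylinder volume)
Radius = 0.67/2 = 0.335 cm
V = pi * 0.335^2 * 65 = 22.9167 cm^3

Final answer: 22.9167 cm^3


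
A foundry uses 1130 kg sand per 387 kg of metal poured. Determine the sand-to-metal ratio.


Formula: Sand-to-Metal Ratio = W_sand / W_metal
Ratio = 1130 kg / 387 kg = 2.9199

2.9199


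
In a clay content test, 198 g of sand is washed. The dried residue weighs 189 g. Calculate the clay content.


Formula: Clay% = (W_total - W_washed) / W_total * 100
Clay mass = 198 - 189 = 9 g
Clay% = 9 / 198 * 100 = 4.5455%

4.5455%


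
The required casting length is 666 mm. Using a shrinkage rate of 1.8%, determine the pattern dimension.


Formula: L_pattern = L_casting * (1 + shrinkage_rate/100)
Shrinkage factor = 1 + 1.8/100 = 1.018
L_pattern = 666 mm * 1.018 = 677.9880 mm

Answer: 677.9880 mm


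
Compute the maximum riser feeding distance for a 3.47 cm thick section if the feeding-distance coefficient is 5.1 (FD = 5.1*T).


Formula: FD = 5.1 * T  (riser feeding-distance rule)
FD = 5.1 * 3.47 cm = 17.6970 cm

17.6970 cm


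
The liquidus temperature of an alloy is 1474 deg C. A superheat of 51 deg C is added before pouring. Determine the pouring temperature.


Formula: T_pour = T_melt + Superheat
T_pour = 1474 + 51 = 1525 deg C

Answer: 1525 deg C


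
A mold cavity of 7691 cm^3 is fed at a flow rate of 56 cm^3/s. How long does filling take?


Formula: t_fill = V_mold / Q_flow
t = 7691 cm^3 / 56 cm^3/s = 137.3393 s

Answer: 137.3393 s


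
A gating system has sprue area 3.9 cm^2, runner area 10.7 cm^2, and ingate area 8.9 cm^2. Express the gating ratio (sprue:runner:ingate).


Sprue:Runner:Ingate = 1 : 10.7/3.9 : 8.9/3.9 = 1:2.74:2.28


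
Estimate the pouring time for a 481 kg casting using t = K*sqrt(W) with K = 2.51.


Formula: t = K * sqrt(W)
sqrt(W) = sqrt(481) = 21.93171
t = 2.51 * 21.93171 = 55.0486 s

55.0486 s


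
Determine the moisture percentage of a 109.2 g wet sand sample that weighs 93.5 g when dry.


Formula: MC = (W_wet - W_dry) / W_wet * 100
Water mass = 109.2 - 93.5 = 15.7 g
MC = 15.7 / 109.2 * 100 = 14.3773%


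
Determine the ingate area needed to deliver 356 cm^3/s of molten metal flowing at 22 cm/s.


Formula: A_ingate = Q / v  (continuity equation)
A = 356 cm^3/s / 22 cm/s = 16.1818 cm^2

Final answer: 16.1818 cm^2


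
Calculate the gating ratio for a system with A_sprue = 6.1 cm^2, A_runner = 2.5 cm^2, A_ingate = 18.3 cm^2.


Sprue:Runner:Ingate = 1 : 2.5/6.1 : 18.3/6.1 = 1:0.41:3.00

Final answer: 1:0.41:3.00


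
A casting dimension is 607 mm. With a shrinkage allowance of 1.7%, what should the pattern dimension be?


Formula: L_pattern = L_casting * (1 + shrinkage_rate/100)
Shrinkage factor = 1 + 1.7/100 = 1.017
L_pattern = 607 mm * 1.017 = 617.3190 mm

Final answer: 617.3190 mm


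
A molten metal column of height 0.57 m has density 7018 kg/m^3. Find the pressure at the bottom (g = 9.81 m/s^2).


Formula: P = rho * g * h
rho * g = 7018 * 9.81 = 68846.58 N/m^3
P = 68846.58 * 0.57 = 39242.5506 Pa


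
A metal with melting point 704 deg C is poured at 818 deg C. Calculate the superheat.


Formula: Superheat = T_pour - T_melt
Superheat = 818 - 704 = 114 deg C

114 deg C


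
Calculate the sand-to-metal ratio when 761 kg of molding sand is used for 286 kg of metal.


Formula: Sand-to-Metal Ratio = W_sand / W_metal
Ratio = 761 kg / 286 kg = 2.6608

Final answer: 2.6608


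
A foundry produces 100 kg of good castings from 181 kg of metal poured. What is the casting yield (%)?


Formula: Casting Yield = (W_good / W_total) * 100
Yield = (100 kg / 181 kg) * 100 = 55.2486%

55.2486%


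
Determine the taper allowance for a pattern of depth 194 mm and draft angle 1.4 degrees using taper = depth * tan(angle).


Formula: taper = depth * tan(draft_angle)
tan(1.4 deg) = 0.0244395
taper = 194 mm * 0.0244395 = 4.7413 mm

Final answer: 4.7413 mm


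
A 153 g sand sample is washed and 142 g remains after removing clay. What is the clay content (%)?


Formula: Clay% = (W_total - W_washed) / W_total * 100
Clay mass = 153 - 142 = 11 g
Clay% = 11 / 153 * 100 = 7.1895%


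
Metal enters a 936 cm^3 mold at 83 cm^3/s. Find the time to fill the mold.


Formula: t_fill = V_mold / Q_flow
t = 936 cm^3 / 83 cm^3/s = 11.2771 s


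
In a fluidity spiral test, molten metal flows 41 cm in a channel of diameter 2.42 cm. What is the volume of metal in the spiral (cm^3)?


Formula: V = pi * (d/2)^2 * L  (cylinder volume)
Radius = 2.42/2 = 1.21 cm
V = pi * 1.21^2 * 41 = 188.5838 cm^3


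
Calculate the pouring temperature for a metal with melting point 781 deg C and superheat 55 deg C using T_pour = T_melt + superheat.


Formula: T_pour = T_melt + Superheat
T_pour = 781 + 55 = 836 deg C

836 deg C


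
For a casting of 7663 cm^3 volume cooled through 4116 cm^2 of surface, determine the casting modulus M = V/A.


Formula: Casting Modulus M = V / A
M = 7663 cm^3 / 4116 cm^2 = 1.8618 cm

1.8618 cm


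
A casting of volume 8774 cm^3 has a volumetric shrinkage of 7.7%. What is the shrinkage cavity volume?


Formula: V_shrink = V_casting * shrinkage_pct / 100
V_shrink = 8774 cm^3 * 7.7 / 100 = 675.5980 cm^3

Final answer: 675.5980 cm^3


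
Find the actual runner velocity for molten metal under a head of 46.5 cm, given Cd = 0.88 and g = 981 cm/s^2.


Formula: v = Cd * sqrt(2 * g * h)  (Torricelli with discharge coefficient)
2*g*h = 2 * 981 * 46.5 = 91233.0 cm^2/s^2
sqrt(91233.0) = 302.04801 cm/s
v = 0.88 * 302.04801 = 265.8022 cm/s

Answer: 265.8022 cm/s


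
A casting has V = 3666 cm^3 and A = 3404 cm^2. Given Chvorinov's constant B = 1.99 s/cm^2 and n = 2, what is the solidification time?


Formula: t_s = B * (V/A)^n  (Chvorinov's rule, n=2)
Modulus M = V/A = 3666/3404 = 1.076968 cm
M^2 = 1.076968^2 = 1.159860 cm^2
t_s = 1.99 * 1.159860 = 2.3081 s

2.3081 s


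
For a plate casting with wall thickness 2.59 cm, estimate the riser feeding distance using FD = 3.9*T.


Formula: FD = 3.9 * T  (riser feeding-distance rule)
FD = 3.9 * 2.59 cm = 10.1010 cm


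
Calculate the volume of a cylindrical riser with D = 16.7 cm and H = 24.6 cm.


Formula: V = pi * (D/2)^2 * H  (cylinder volume)
Radius = D/2 = 16.7/2 = 8.35 cm
V = pi * 8.35^2 * 24.6 = 5388.3765 cm^3


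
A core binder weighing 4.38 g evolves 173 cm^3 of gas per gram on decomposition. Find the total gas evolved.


Formula: V_gas = W_binder * gas_evolution_rate
V = 4.38 g * 173 cm^3/g = 757.7400 cm^3


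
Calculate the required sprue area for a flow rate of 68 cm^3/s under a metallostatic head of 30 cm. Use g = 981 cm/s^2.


Formula: v = sqrt(2*g*h), A = Q/v
Velocity: v = sqrt(2 * 981 * 30) = sqrt(58860) = 242.6108 cm/s
Sprue area: A = Q / v = 68 / 242.6108 = 0.2803 cm^2

Answer: 0.2803 cm^2


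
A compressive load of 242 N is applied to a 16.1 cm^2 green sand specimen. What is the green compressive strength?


Formula: Compressive Strength = Force / Area
Strength = 242 N / 16.1 cm^2 = 15.0311 N/cm^2

15.0311 N/cm^2


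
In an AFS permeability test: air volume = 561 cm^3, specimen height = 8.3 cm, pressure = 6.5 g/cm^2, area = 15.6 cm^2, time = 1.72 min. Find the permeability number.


Formula: Permeability Number P = (V * H) / (p * A * t)
Numerator: V * H = 561 * 8.3 = 4656.3
Denominator: p * A * t = 6.5 * 15.6 * 1.72 = 174.408
P = 4656.3 / 174.408 = 26.6977

Final answer: 26.6977


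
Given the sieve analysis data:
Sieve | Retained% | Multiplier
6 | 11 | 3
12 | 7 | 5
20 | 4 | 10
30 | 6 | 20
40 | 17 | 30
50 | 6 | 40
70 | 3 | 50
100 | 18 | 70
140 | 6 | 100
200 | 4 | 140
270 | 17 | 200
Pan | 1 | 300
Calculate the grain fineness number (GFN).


Formula: GFN = sum(pct * multiplier) / sum(pct)
sum(pct * multiplier) = 7248
sum(pct) = 100
GFN = 7248 / 100 = 72.48


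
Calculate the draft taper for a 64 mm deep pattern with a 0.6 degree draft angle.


Formula: taper = depth * tan(draft_angle)
tan(0.6 deg) = 0.0104724
taper = 64 mm * 0.0104724 = 0.6702 mm

Final answer: 0.6702 mm


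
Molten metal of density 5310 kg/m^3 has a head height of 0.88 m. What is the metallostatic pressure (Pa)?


Formula: P = rho * g * h
rho * g = 5310 * 9.81 = 52091.1 N/m^3
P = 52091.1 * 0.88 = 45840.1680 Pa

Answer: 45840.1680 Pa


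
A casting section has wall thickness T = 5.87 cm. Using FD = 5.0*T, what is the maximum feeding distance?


Formula: FD = 5.0 * T  (riser feeding-distance rule)
FD = 5.0 * 5.87 cm = 29.3500 cm


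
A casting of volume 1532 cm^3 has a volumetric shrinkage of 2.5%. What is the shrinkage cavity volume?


Formula: V_shrink = V_casting * shrinkage_pct / 100
V_shrink = 1532 cm^3 * 2.5 / 100 = 38.3000 cm^3

38.3000 cm^3


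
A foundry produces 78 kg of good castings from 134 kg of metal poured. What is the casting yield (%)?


Formula: Casting Yield = (W_good / W_total) * 100
Yield = (78 kg / 134 kg) * 100 = 58.2090%

Answer: 58.2090%


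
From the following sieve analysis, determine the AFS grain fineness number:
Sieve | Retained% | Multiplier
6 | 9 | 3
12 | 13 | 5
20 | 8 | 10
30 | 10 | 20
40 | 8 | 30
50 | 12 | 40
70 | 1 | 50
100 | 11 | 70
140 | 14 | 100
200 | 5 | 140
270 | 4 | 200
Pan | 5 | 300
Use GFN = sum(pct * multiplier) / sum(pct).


Formula: GFN = sum(pct * multiplier) / sum(pct)
sum(pct * multiplier) = 6312
sum(pct) = 100
GFN = 6312 / 100 = 63.12

Final answer: 63.12


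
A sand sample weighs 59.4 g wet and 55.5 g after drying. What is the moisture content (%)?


Formula: MC = (W_wet - W_dry) / W_wet * 100
Water mass = 59.4 - 55.5 = 3.9 g
MC = 3.9 / 59.4 * 100 = 6.5657%

6.5657%


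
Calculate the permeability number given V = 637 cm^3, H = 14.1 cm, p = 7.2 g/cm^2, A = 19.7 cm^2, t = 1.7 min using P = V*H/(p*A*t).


Formula: Permeability Number P = (V * H) / (p * A * t)
Numerator: V * H = 637 * 14.1 = 8981.7
Denominator: p * A * t = 7.2 * 19.7 * 1.7 = 241.128
P = 8981.7 / 241.128 = 37.2487

Answer: 37.2487


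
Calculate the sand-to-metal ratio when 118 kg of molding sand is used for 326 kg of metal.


Formula: Sand-to-Metal Ratio = W_sand / W_metal
Ratio = 118 kg / 326 kg = 0.3620

Final answer: 0.3620


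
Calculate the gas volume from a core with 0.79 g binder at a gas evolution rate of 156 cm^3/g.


Formula: V_gas = W_binder * gas_evolution_rate
V = 0.79 g * 156 cm^3/g = 123.2400 cm^3

123.2400 cm^3


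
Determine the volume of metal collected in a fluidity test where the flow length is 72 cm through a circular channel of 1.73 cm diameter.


Formula: V = pi * (d/2)^2 * L  (cylinder volume)
Radius = 1.73/2 = 0.865 cm
V = pi * 0.865^2 * 72 = 169.2445 cm^3


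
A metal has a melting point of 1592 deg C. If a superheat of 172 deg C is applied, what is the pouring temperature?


Formula: T_pour = T_melt + Superheat
T_pour = 1592 + 172 = 1764 deg C

1764 deg C


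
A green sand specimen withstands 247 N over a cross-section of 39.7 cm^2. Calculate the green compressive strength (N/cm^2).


Formula: Compressive Strength = Force / Area
Strength = 247 N / 39.7 cm^2 = 6.2217 N/cm^2

Answer: 6.2217 N/cm^2


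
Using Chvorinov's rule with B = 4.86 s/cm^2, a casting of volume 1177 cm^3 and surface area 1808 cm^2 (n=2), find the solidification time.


Formula: t_s = B * (V/A)^n  (Chvorinov's rule, n=2)
Modulus M = V/A = 1177/1808 = 0.650996 cm
M^2 = 0.650996^2 = 0.423796 cm^2
t_s = 4.86 * 0.423796 = 2.0596 s

Final answer: 2.0596 s


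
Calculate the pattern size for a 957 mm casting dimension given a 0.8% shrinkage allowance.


Formula: L_pattern = L_casting * (1 + shrinkage_rate/100)
Shrinkage factor = 1 + 0.8/100 = 1.008
L_pattern = 957 mm * 1.008 = 964.6560 mm


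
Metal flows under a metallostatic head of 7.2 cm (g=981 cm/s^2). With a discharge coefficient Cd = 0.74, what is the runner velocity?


Formula: v = Cd * sqrt(2 * g * h)  (Torricelli with discharge coefficient)
2*g*h = 2 * 981 * 7.2 = 14126.4 cm^2/s^2
sqrt(14126.4) = 118.85453 cm/s
v = 0.74 * 118.85453 = 87.9524 cm/s


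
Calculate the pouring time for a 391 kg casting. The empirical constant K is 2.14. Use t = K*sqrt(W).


Formula: t = K * sqrt(W)
sqrt(W) = sqrt(391) = 19.77372
t = 2.14 * 19.77372 = 42.3158 s

Final answer: 42.3158 s


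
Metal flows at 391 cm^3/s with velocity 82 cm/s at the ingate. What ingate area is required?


Formula: A_ingate = Q / v  (continuity equation)
A = 391 cm^3/s / 82 cm/s = 4.7683 cm^2

4.7683 cm^2


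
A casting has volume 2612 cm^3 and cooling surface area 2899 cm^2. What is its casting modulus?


Formula: Casting Modulus M = V / A
M = 2612 cm^3 / 2899 cm^2 = 0.9010 cm

Answer: 0.9010 cm


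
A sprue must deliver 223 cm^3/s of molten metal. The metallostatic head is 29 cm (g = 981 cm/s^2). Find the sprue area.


Formula: v = sqrt(2*g*h), A = Q/v
Velocity: v = sqrt(2 * 981 * 29) = sqrt(56898) = 238.5330 cm/s
Sprue area: A = Q / v = 223 / 238.5330 = 0.9349 cm^2


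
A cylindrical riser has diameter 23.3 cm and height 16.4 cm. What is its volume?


Formula: V = pi * (D/2)^2 * H  (cylinder volume)
Radius = D/2 = 23.3/2 = 11.65 cm
V = pi * 11.65^2 * 16.4 = 6992.7109 cm^3

Final answer: 6992.7109 cm^3


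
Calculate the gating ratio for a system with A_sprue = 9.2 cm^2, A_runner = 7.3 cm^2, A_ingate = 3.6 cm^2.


Sprue:Runner:Ingate = 1 : 7.3/9.2 : 3.6/9.2 = 1:0.79:0.39

1:0.79:0.39


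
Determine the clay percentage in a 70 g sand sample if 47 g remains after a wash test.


Formula: Clay% = (W_total - W_washed) / W_total * 100
Clay mass = 70 - 47 = 23 g
Clay% = 23 / 70 * 100 = 32.8571%

32.8571%


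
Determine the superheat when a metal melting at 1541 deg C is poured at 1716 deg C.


Formula: Superheat = T_pour - T_melt
Superheat = 1716 - 1541 = 175 deg C


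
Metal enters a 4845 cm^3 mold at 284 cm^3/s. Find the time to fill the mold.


Formula: t_fill = V_mold / Q_flow
t = 4845 cm^3 / 284 cm^3/s = 17.0599 s

Answer: 17.0599 s


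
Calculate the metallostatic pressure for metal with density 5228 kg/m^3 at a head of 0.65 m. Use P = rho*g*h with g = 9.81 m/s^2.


Formula: P = rho * g * h
rho * g = 5228 * 9.81 = 51286.68 N/m^3
P = 51286.68 * 0.65 = 33336.3420 Pa

33336.3420 Pa


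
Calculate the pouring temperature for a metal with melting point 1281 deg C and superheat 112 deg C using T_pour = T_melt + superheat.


Formula: T_pour = T_melt + Superheat
T_pour = 1281 + 112 = 1393 deg C

Answer: 1393 deg C


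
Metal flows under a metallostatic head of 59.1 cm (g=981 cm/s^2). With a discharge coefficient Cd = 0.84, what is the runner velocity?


Formula: v = Cd * sqrt(2 * g * h)  (Torricelli with discharge coefficient)
2*g*h = 2 * 981 * 59.1 = 115954.2 cm^2/s^2
sqrt(115954.2) = 340.52048 cm/s
v = 0.84 * 340.52048 = 286.0372 cm/s

Final answer: 286.0372 cm/s


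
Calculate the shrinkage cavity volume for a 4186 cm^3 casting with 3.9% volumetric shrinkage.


Formula: V_shrink = V_casting * shrinkage_pct / 100
V_shrink = 4186 cm^3 * 3.9 / 100 = 163.2540 cm^3

Final answer: 163.2540 cm^3


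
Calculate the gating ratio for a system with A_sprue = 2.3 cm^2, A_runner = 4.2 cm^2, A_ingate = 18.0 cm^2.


Sprue:Runner:Ingate = 1 : 4.2/2.3 : 18.0/2.3 = 1:1.83:7.83

Final answer: 1:1.83:7.83


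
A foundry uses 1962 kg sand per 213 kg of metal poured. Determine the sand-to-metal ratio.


Formula: Sand-to-Metal Ratio = W_sand / W_metal
Ratio = 1962 kg / 213 kg = 9.2113

Answer: 9.2113


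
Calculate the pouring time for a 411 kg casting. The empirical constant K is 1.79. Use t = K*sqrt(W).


Formula: t = K * sqrt(W)
sqrt(W) = sqrt(411) = 20.27313
t = 1.79 * 20.27313 = 36.2889 s

Answer: 36.2889 s


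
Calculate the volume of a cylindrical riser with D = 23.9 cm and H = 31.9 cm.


Formula: V = pi * (D/2)^2 * H  (cylinder volume)
Radius = D/2 = 23.9/2 = 11.95 cm
V = pi * 11.95^2 * 31.9 = 14311.2104 cm^3

Answer: 14311.2104 cm^3


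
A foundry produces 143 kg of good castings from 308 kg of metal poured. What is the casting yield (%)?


Formula: Casting Yield = (W_good / W_total) * 100
Yield = (143 kg / 308 kg) * 100 = 46.4286%

46.4286%


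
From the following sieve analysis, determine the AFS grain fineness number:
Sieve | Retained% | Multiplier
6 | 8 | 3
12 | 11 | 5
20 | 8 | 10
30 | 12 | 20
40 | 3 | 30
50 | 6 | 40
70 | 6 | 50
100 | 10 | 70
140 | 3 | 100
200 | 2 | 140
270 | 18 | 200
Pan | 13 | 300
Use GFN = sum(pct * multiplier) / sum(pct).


Formula: GFN = sum(pct * multiplier) / sum(pct)
sum(pct * multiplier) = 9809
sum(pct) = 100
GFN = 9809 / 100 = 98.09

Final answer: 98.09


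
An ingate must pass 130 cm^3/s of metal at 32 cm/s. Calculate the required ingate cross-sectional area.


Formula: A_ingate = Q / v  (continuity equation)
A = 130 cm^3/s / 32 cm/s = 4.0625 cm^2

Answer: 4.0625 cm^2


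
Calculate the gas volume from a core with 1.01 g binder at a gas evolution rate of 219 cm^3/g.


Formula: V_gas = W_binder * gas_evolution_rate
V = 1.01 g * 219 cm^3/g = 221.1900 cm^3

221.1900 cm^3


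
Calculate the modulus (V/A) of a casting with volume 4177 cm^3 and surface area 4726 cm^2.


Formula: Casting Modulus M = V / A
M = 4177 cm^3 / 4726 cm^2 = 0.8838 cm

0.8838 cm


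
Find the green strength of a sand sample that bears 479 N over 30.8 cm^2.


Formula: Compressive Strength = Force / Area
Strength = 479 N / 30.8 cm^2 = 15.5519 N/cm^2


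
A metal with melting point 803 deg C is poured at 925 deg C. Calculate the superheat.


Formula: Superheat = T_pour - T_melt
Superheat = 925 - 803 = 122 deg C

122 deg C


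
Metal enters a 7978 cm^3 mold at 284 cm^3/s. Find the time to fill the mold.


Formula: t_fill = V_mold / Q_flow
t = 7978 cm^3 / 284 cm^3/s = 28.0915 s


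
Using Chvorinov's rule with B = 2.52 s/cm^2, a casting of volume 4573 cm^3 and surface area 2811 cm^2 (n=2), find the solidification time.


Formula: t_s = B * (V/A)^n  (Chvorinov's rule, n=2)
Modulus M = V/A = 4573/2811 = 1.626823 cm
M^2 = 1.626823^2 = 2.646553 cm^2
t_s = 2.52 * 2.646553 = 6.6693 s

6.6693 s


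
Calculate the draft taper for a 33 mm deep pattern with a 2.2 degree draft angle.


Formula: taper = depth * tan(draft_angle)
tan(2.2 deg) = 0.0384161
taper = 33 mm * 0.0384161 = 1.2677 mm

1.2677 mm


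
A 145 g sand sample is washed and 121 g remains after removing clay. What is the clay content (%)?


Formula: Clay% = (W_total - W_washed) / W_total * 100
Clay mass = 145 - 121 = 24 g
Clay% = 24 / 145 * 100 = 16.5517%

Answer: 16.5517%


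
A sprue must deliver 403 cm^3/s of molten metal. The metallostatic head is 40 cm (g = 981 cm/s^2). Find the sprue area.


Formula: v = sqrt(2*g*h), A = Q/v
Velocity: v = sqrt(2 * 981 * 40) = sqrt(78480) = 280.1428 cm/s
Sprue area: A = Q / v = 403 / 280.1428 = 1.4386 cm^2

Final answer: 1.4386 cm^2


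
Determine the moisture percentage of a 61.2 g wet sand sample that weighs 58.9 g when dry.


Formula: MC = (W_wet - W_dry) / W_wet * 100
Water mass = 61.2 - 58.9 = 2.3 g
MC = 2.3 / 61.2 * 100 = 3.7582%

Answer: 3.7582%


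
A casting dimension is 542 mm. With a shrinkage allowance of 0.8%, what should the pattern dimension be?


Formula: L_pattern = L_casting * (1 + shrinkage_rate/100)
Shrinkage factor = 1 + 0.8/100 = 1.008
L_pattern = 542 mm * 1.008 = 546.3360 mm

Final answer: 546.3360 mm


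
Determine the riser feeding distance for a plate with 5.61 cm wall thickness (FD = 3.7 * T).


Formula: FD = 3.7 * T  (riser feeding-distance rule)
FD = 3.7 * 5.61 cm = 20.7570 cm

Final answer: 20.7570 cm


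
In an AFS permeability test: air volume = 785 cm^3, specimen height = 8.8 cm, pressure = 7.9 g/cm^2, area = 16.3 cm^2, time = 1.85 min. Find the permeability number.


Formula: Permeability Number P = (V * H) / (p * A * t)
Numerator: V * H = 785 * 8.8 = 6908.0
Denominator: p * A * t = 7.9 * 16.3 * 1.85 = 238.2245
P = 6908.0 / 238.2245 = 28.9979

28.9979


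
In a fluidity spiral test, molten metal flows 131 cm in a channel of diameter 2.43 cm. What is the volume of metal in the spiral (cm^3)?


Formula: V = pi * (d/2)^2 * L  (cylinder volume)
Radius = 2.43/2 = 1.215 cm
V = pi * 1.215^2 * 131 = 607.5384 cm^3

607.5384 cm^3


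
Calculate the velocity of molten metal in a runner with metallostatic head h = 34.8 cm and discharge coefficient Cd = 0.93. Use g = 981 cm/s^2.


Formula: v = Cd * sqrt(2 * g * h)  (Torricelli with discharge coefficient)
2*g*h = 2 * 981 * 34.8 = 68277.6 cm^2/s^2
sqrt(68277.6) = 261.29983 cm/s
v = 0.93 * 261.29983 = 243.0088 cm/s

243.0088 cm/s


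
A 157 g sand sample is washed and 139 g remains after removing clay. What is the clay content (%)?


Formula: Clay% = (W_total - W_washed) / W_total * 100
Clay mass = 157 - 139 = 18 g
Clay% = 18 / 157 * 100 = 11.4650%

Final answer: 11.4650%


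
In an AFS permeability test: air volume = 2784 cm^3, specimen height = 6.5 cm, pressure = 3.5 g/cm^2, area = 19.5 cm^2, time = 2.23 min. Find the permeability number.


Formula: Permeability Number P = (V * H) / (p * A * t)
Numerator: V * H = 2784 * 6.5 = 18096.0
Denominator: p * A * t = 3.5 * 19.5 * 2.23 = 152.1975
P = 18096.0 / 152.1975 = 118.8981

Final answer: 118.8981


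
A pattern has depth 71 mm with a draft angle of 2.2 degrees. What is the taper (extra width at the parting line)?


Formula: taper = depth * tan(draft_angle)
tan(2.2 deg) = 0.0384161
taper = 71 mm * 0.0384161 = 2.7275 mm

Final answer: 2.7275 mm


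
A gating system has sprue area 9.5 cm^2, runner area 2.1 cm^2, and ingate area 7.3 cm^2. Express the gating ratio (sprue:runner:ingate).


Sprue:Runner:Ingate = 1 : 2.1/9.5 : 7.3/9.5 = 1:0.22:0.77

Answer: 1:0.22:0.77


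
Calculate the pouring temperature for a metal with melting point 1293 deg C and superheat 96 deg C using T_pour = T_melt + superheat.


Formula: T_pour = T_melt + Superheat
T_pour = 1293 + 96 = 1389 deg C

Final answer: 1389 deg C


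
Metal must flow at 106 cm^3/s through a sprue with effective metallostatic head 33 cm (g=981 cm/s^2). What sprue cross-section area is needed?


Formula: v = sqrt(2*g*h), A = Q/v
Velocity: v = sqrt(2 * 981 * 33) = sqrt(64746) = 254.4524 cm/s
Sprue area: A = Q / v = 106 / 254.4524 = 0.4166 cm^2

Answer: 0.4166 cm^2


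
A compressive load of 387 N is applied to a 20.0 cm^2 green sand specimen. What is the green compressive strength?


Formula: Compressive Strength = Force / Area
Strength = 387 N / 20.0 cm^2 = 19.3500 N/cm^2

Answer: 19.3500 N/cm^2


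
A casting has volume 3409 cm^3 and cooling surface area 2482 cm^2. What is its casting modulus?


Formula: Casting Modulus M = V / A
M = 3409 cm^3 / 2482 cm^2 = 1.3735 cm

Final answer: 1.3735 cm


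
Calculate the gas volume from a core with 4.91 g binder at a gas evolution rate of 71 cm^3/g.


Formula: V_gas = W_binder * gas_evolution_rate
V = 4.91 g * 71 cm^3/g = 348.6100 cm^3

Answer: 348.6100 cm^3


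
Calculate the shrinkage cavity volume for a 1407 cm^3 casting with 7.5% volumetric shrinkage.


Formula: V_shrink = V_casting * shrinkage_pct / 100
V_shrink = 1407 cm^3 * 7.5 / 100 = 105.5250 cm^3

Answer: 105.5250 cm^3


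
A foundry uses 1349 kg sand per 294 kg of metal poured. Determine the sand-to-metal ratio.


Formula: Sand-to-Metal Ratio = W_sand / W_metal
Ratio = 1349 kg / 294 kg = 4.5884

Final answer: 4.5884


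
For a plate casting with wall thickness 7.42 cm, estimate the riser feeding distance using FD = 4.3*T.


Formula: FD = 4.3 * T  (riser feeding-distance rule)
FD = 4.3 * 7.42 cm = 31.9060 cm


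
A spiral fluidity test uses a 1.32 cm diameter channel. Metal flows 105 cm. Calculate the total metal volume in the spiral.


Formula: V = pi * (d/2)^2 * L  (cylinder volume)
Radius = 1.32/2 = 0.66 cm
V = pi * 0.66^2 * 105 = 143.6902 cm^3

143.6902 cm^3


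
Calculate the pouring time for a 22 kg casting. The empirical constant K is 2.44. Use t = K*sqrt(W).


Formula: t = K * sqrt(W)
sqrt(W) = sqrt(22) = 4.69042
t = 2.44 * 4.69042 = 11.4446 s

Final answer: 11.4446 s


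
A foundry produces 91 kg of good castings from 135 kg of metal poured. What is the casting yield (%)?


Formula: Casting Yield = (W_good / W_total) * 100
Yield = (91 kg / 135 kg) * 100 = 67.4074%

67.4074%


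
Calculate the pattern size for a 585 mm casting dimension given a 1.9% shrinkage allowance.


Formula: L_pattern = L_casting * (1 + shrinkage_rate/100)
Shrinkage factor = 1 + 1.9/100 = 1.019
L_pattern = 585 mm * 1.019 = 596.1150 mm

Answer: 596.1150 mm


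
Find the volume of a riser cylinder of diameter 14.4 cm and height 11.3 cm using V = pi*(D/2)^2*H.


Formula: V = pi * (D/2)^2 * H  (cylinder volume)
Radius = D/2 = 14.4/2 = 7.2 cm
V = pi * 7.2^2 * 11.3 = 1840.3198 cm^3

Answer: 1840.3198 cm^3


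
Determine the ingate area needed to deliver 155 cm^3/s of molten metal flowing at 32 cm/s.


Formula: A_ingate = Q / v  (continuity equation)
A = 155 cm^3/s / 32 cm/s = 4.8438 cm^2

4.8438 cm^2


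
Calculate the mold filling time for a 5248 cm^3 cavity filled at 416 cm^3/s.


Formula: t_fill = V_mold / Q_flow
t = 5248 cm^3 / 416 cm^3/s = 12.6154 s

Answer: 12.6154 s


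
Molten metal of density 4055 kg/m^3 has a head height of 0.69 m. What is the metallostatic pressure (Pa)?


Formula: P = rho * g * h
rho * g = 4055 * 9.81 = 39779.55 N/m^3
P = 39779.55 * 0.69 = 27447.8895 Pa

Final answer: 27447.8895 Pa


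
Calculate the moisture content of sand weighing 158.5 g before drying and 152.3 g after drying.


Formula: MC = (W_wet - W_dry) / W_wet * 100
Water mass = 158.5 - 152.3 = 6.2 g
MC = 6.2 / 158.5 * 100 = 3.9117%

Final answer: 3.9117%


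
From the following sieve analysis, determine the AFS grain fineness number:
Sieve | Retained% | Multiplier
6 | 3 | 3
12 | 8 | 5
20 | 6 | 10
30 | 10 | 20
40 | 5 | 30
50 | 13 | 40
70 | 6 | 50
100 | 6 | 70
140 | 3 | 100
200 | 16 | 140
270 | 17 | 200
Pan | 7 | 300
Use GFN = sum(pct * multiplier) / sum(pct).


Formula: GFN = sum(pct * multiplier) / sum(pct)
sum(pct * multiplier) = 9739
sum(pct) = 100
GFN = 9739 / 100 = 97.39

97.39


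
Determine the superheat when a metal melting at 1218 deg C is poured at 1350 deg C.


Formula: Superheat = T_pour - T_melt
Superheat = 1350 - 1218 = 132 deg C


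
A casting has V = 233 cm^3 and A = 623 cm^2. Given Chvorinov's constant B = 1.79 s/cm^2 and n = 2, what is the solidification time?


Formula: t_s = B * (V/A)^n  (Chvorinov's rule, n=2)
Modulus M = V/A = 233/623 = 0.373997 cm
M^2 = 0.373997^2 = 0.139874 cm^2
t_s = 1.79 * 0.139874 = 0.2504 s

0.2504 s


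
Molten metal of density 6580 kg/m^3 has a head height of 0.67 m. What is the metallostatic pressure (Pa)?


Formula: P = rho * g * h
rho * g = 6580 * 9.81 = 64549.8 N/m^3
P = 64549.8 * 0.67 = 43248.3660 Pa

Final answer: 43248.3660 Pa


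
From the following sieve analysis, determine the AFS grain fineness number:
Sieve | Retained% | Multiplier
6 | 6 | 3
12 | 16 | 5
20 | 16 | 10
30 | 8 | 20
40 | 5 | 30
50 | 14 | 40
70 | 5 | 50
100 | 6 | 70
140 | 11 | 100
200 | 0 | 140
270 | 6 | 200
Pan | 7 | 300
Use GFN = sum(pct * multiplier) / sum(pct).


Formula: GFN = sum(pct * multiplier) / sum(pct)
sum(pct * multiplier) = 6198
sum(pct) = 100
GFN = 6198 / 100 = 61.98


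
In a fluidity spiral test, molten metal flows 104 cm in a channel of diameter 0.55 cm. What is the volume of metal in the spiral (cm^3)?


Formula: V = pi * (d/2)^2 * L  (cylinder volume)
Radius = 0.55/2 = 0.275 cm
V = pi * 0.275^2 * 104 = 24.7086 cm^3

Final answer: 24.7086 cm^3


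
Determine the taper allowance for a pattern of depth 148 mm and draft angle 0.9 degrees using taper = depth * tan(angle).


Formula: taper = depth * tan(draft_angle)
tan(0.9 deg) = 0.0157093
taper = 148 mm * 0.0157093 = 2.3250 mm

2.3250 mm


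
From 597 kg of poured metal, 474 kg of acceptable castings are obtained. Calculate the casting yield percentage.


Formula: Casting Yield = (W_good / W_total) * 100
Yield = (474 kg / 597 kg) * 100 = 79.3970%

Final answer: 79.3970%


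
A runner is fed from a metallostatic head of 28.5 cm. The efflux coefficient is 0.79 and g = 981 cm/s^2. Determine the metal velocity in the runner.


Formula: v = Cd * sqrt(2 * g * h)  (Torricelli with discharge coefficient)
2*g*h = 2 * 981 * 28.5 = 55917.0 cm^2/s^2
sqrt(55917.0) = 236.46776 cm/s
v = 0.79 * 236.46776 = 186.8095 cm/s

Final answer: 186.8095 cm/s


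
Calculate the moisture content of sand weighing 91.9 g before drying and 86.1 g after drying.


Formula: MC = (W_wet - W_dry) / W_wet * 100
Water mass = 91.9 - 86.1 = 5.8 g
MC = 5.8 / 91.9 * 100 = 6.3112%

6.3112%


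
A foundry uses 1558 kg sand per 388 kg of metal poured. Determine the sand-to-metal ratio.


Formula: Sand-to-Metal Ratio = W_sand / W_metal
Ratio = 1558 kg / 388 kg = 4.0155

Answer: 4.0155


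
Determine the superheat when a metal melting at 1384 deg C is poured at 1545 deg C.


Formula: Superheat = T_pour - T_melt
Superheat = 1545 - 1384 = 161 deg C

Final answer: 161 deg C


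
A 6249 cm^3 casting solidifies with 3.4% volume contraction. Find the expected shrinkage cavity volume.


Formula: V_shrink = V_casting * shrinkage_pct / 100
V_shrink = 6249 cm^3 * 3.4 / 100 = 212.4660 cm^3

Final answer: 212.4660 cm^3


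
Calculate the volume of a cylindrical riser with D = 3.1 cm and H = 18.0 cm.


Formula: V = pi * (D/2)^2 * H  (cylinder volume)
Radius = D/2 = 3.1/2 = 1.55 cm
V = pi * 1.55^2 * 18.0 = 135.8582 cm^3

135.8582 cm^3


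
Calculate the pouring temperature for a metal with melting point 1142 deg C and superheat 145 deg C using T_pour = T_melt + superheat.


Formula: T_pour = T_melt + Superheat
T_pour = 1142 + 145 = 1287 deg C

Final answer: 1287 deg C


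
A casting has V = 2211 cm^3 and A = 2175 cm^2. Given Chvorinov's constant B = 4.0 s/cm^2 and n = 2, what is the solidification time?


Formula: t_s = B * (V/A)^n  (Chvorinov's rule, n=2)
Modulus M = V/A = 2211/2175 = 1.016552 cm
M^2 = 1.016552^2 = 1.033378 cm^2
t_s = 4.0 * 1.033378 = 4.1335 s


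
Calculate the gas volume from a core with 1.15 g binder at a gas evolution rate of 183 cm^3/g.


Formula: V_gas = W_binder * gas_evolution_rate
V = 1.15 g * 183 cm^3/g = 210.4500 cm^3


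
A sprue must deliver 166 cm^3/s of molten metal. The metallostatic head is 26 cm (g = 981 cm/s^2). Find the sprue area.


Formula: v = sqrt(2*g*h), A = Q/v
Velocity: v = sqrt(2 * 981 * 26) = sqrt(51012) = 225.8584 cm/s
Sprue area: A = Q / v = 166 / 225.8584 = 0.7350 cm^2

Final answer: 0.7350 cm^2


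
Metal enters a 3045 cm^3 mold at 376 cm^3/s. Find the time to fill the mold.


Formula: t_fill = V_mold / Q_flow
t = 3045 cm^3 / 376 cm^3/s = 8.0984 s

8.0984 s


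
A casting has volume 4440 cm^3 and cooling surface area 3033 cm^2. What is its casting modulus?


Formula: Casting Modulus M = V / A
M = 4440 cm^3 / 3033 cm^2 = 1.4639 cm


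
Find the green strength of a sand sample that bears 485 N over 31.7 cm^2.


Formula: Compressive Strength = Force / Area
Strength = 485 N / 31.7 cm^2 = 15.2997 N/cm^2

15.2997 N/cm^2


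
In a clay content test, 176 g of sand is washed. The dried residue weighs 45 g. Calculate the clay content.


Formula: Clay% = (W_total - W_washed) / W_total * 100
Clay mass = 176 - 45 = 131 g
Clay% = 131 / 176 * 100 = 74.4318%

74.4318%


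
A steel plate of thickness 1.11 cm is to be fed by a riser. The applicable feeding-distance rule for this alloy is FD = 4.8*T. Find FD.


Formula: FD = 4.8 * T  (riser feeding-distance rule)
FD = 4.8 * 1.11 cm = 5.3280 cm

Final answer: 5.3280 cm


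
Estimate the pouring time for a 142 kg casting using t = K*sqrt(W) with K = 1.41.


Formula: t = K * sqrt(W)
sqrt(W) = sqrt(142) = 11.91638
t = 1.41 * 11.91638 = 16.8021 s

Answer: 16.8021 s


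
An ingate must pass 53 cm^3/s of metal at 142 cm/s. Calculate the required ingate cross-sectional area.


Formula: A_ingate = Q / v  (continuity equation)
A = 53 cm^3/s / 142 cm/s = 0.3732 cm^2


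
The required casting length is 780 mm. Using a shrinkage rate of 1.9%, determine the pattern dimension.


Formula: L_pattern = L_casting * (1 + shrinkage_rate/100)
Shrinkage factor = 1 + 1.9/100 = 1.019
L_pattern = 780 mm * 1.019 = 794.8200 mm

Final answer: 794.8200 mm


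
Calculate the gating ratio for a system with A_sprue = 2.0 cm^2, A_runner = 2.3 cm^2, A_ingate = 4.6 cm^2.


Sprue:Runner:Ingate = 1 : 2.3/2.0 : 4.6/2.0 = 1:1.15:2.30

1:1.15:2.30


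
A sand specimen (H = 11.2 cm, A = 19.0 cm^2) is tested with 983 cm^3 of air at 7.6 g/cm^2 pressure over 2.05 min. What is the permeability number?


Formula: Permeability Number P = (V * H) / (p * A * t)
Numerator: V * H = 983 * 11.2 = 11009.6
Denominator: p * A * t = 7.6 * 19.0 * 2.05 = 296.02
P = 11009.6 / 296.02 = 37.1921


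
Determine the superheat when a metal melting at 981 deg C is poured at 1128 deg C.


Formula: Superheat = T_pour - T_melt
Superheat = 1128 - 981 = 147 deg C


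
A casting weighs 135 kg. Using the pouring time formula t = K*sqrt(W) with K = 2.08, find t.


Formula: t = K * sqrt(W)
sqrt(W) = sqrt(135) = 11.61895
t = 2.08 * 11.61895 = 24.1674 s

Final answer: 24.1674 s


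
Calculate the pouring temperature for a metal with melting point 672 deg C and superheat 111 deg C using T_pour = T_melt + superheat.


Formula: T_pour = T_melt + Superheat
T_pour = 672 + 111 = 783 deg C

783 deg C


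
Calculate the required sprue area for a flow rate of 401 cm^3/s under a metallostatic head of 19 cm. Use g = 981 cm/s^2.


Formula: v = sqrt(2*g*h), A = Q/v
Velocity: v = sqrt(2 * 981 * 19) = sqrt(37278) = 193.0751 cm/s
Sprue area: A = Q / v = 401 / 193.0751 = 2.0769 cm^2

Answer: 2.0769 cm^2


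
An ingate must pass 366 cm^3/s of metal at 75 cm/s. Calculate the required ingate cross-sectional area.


Formula: A_ingate = Q / v  (continuity equation)
A = 366 cm^3/s / 75 cm/s = 4.8800 cm^2


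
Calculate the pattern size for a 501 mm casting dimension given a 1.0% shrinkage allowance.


Formula: L_pattern = L_casting * (1 + shrinkage_rate/100)
Shrinkage factor = 1 + 1.0/100 = 1.01
L_pattern = 501 mm * 1.01 = 506.0100 mm

Final answer: 506.0100 mm


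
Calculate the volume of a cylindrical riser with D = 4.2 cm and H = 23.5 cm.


Formula: V = pi * (D/2)^2 * H  (cylinder volume)
Radius = D/2 = 4.2/2 = 2.1 cm
V = pi * 2.1^2 * 23.5 = 325.5790 cm^3

325.5790 cm^3


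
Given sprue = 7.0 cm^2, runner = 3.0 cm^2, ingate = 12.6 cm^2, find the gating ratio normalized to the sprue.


Sprue:Runner:Ingate = 1 : 3.0/7.0 : 12.6/7.0 = 1:0.43:1.80

Answer: 1:0.43:1.80


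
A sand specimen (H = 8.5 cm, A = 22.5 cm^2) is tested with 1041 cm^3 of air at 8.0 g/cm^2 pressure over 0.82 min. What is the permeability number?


Formula: Permeability Number P = (V * H) / (p * A * t)
Numerator: V * H = 1041 * 8.5 = 8848.5
Denominator: p * A * t = 8.0 * 22.5 * 0.82 = 147.6
P = 8848.5 / 147.6 = 59.9492

Answer: 59.9492


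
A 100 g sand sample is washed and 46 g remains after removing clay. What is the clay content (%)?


Formula: Clay% = (W_total - W_washed) / W_total * 100
Clay mass = 100 - 46 = 54 g
Clay% = 54 / 100 * 100 = 54.0000%

54.0000%


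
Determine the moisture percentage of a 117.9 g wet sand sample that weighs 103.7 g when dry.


Formula: MC = (W_wet - W_dry) / W_wet * 100
Water mass = 117.9 - 103.7 = 14.2 g
MC = 14.2 / 117.9 * 100 = 12.0441%

12.0441%


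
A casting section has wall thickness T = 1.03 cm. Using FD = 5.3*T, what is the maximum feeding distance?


Formula: FD = 5.3 * T  (riser feeding-distance rule)
FD = 5.3 * 1.03 cm = 5.4590 cm

5.4590 cm


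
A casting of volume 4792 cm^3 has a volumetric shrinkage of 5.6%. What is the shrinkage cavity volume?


Formula: V_shrink = V_casting * shrinkage_pct / 100
V_shrink = 4792 cm^3 * 5.6 / 100 = 268.3520 cm^3


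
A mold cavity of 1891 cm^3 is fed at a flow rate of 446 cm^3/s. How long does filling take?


Formula: t_fill = V_mold / Q_flow
t = 1891 cm^3 / 446 cm^3/s = 4.2399 s

4.2399 s


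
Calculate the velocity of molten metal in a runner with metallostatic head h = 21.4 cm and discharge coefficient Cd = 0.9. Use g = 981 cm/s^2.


Formula: v = Cd * sqrt(2 * g * h)  (Torricelli with discharge coefficient)
2*g*h = 2 * 981 * 21.4 = 41986.8 cm^2/s^2
sqrt(41986.8) = 204.90681 cm/s
v = 0.9 * 204.90681 = 184.4161 cm/s


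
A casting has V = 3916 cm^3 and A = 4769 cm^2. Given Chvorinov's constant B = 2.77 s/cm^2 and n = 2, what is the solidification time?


Formula: t_s = B * (V/A)^n  (Chvorinov's rule, n=2)
Modulus M = V/A = 3916/4769 = 0.821137 cm
M^2 = 0.821137^2 = 0.674266 cm^2
t_s = 2.77 * 0.674266 = 1.8677 s

Final answer: 1.8677 s


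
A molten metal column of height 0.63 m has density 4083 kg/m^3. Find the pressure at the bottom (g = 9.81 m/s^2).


Formula: P = rho * g * h
rho * g = 4083 * 9.81 = 40054.23 N/m^3
P = 40054.23 * 0.63 = 25234.1649 Pa


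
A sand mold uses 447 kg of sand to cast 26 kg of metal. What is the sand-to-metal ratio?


Formula: Sand-to-Metal Ratio = W_sand / W_metal
Ratio = 447 kg / 26 kg = 17.1923

Answer: 17.1923


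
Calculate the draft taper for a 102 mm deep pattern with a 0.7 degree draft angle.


Formula: taper = depth * tan(draft_angle)
tan(0.7 deg) = 0.0122179
taper = 102 mm * 0.0122179 = 1.2462 mm


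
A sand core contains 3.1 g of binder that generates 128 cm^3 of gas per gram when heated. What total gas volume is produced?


Formula: V_gas = W_binder * gas_evolution_rate
V = 3.1 g * 128 cm^3/g = 396.8000 cm^3


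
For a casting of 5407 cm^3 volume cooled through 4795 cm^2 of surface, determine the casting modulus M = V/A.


Formula: Casting Modulus M = V / A
M = 5407 cm^3 / 4795 cm^2 = 1.1276 cm

1.1276 cm


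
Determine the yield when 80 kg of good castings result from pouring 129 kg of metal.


Formula: Casting Yield = (W_good / W_total) * 100
Yield = (80 kg / 129 kg) * 100 = 62.0155%


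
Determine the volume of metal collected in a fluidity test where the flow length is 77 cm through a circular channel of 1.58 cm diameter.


Formula: V = pi * (d/2)^2 * L  (cylinder volume)
Radius = 1.58/2 = 0.79 cm
V = pi * 0.79^2 * 77 = 150.9714 cm^3

150.9714 cm^3


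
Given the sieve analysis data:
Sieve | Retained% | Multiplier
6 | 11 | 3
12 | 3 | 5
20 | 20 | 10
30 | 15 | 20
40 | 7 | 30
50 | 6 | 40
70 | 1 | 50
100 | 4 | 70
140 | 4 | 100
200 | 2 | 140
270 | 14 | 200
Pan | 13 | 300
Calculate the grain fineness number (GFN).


Formula: GFN = sum(pct * multiplier) / sum(pct)
sum(pct * multiplier) = 8708
sum(pct) = 100
GFN = 8708 / 100 = 87.08

Final answer: 87.08
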